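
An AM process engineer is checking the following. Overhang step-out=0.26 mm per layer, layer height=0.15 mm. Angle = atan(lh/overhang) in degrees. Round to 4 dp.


angle = atan(0.15/0.26) = 29.9816 degrees


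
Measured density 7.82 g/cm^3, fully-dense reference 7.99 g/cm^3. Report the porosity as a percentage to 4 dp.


Porosity = (1-7.82/7.99)*100 = 2.1277 %


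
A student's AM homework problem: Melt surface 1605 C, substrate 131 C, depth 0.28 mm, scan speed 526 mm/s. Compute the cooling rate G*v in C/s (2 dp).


G = (1605-131)/0.28 = 5264.28571429 C/mm
CR = 5264.28571429 * 526 = 2769014.29 C/s


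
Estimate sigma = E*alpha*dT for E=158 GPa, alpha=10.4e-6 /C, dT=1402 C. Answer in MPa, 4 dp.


sigma = 158*1000 * 10.4e-6 * 1402 = 2303.7664 MPa


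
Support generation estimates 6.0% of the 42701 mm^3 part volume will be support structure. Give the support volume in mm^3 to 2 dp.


V_support = 42701 * 0.06 = 2562.06 mm^3


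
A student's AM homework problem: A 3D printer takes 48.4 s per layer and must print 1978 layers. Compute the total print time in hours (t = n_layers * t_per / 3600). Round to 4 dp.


t = 1978 * 48.4 / 3600 = 26.5931 hrs


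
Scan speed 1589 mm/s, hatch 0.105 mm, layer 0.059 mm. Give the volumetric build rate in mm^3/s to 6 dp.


Rate = 1589 * 0.105 * 0.059 = 9.843855 mm^3/s


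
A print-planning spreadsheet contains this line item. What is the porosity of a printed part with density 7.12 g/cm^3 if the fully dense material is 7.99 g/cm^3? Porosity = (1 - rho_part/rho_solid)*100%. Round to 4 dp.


Porosity = (1-7.12/7.99)*100 = 10.8886 %


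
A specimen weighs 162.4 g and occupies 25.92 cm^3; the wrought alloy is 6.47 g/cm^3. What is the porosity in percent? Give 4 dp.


rho_part = 162.4 / 25.92 = 6.2654321 g/cm^3
Porosity = (1 - 6.2654321/6.47)*100 = 3.1618 %


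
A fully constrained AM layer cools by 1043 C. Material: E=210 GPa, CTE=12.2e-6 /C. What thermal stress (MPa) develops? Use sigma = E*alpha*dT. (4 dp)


sigma = 210*1000 * 12.2e-6 * 1043 = 2672.166 MPa


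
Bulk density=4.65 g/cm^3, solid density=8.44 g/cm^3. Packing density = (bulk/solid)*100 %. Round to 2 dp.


Packing = (4.65/8.44)*100 = 55.09 %


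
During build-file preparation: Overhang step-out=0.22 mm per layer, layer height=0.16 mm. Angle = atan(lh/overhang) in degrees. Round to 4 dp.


angle = atan(0.16/0.22) = 36.0274 degrees


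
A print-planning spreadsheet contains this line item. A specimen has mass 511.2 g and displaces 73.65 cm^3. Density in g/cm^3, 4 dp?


rho = 511.2 / 73.65 = 6.9409 g/cm^3


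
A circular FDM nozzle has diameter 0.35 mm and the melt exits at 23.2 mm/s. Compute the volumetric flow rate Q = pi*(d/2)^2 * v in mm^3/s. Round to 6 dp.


A = pi*(0.35/2)^2 = 0.09621128 mm^2
Q = 0.09621128 * 23.2 = 2.232102 mm^3/s


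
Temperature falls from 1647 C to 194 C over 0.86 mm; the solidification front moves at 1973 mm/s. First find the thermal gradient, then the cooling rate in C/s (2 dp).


G = (1647-194)/0.86 = 1689.53488372 C/mm
CR = 1689.53488372 * 1973 = 3333452.33 C/s


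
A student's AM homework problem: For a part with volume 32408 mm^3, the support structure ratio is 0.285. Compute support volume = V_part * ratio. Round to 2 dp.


V_support = 32408 * 0.285 = 9236.28 mm^3


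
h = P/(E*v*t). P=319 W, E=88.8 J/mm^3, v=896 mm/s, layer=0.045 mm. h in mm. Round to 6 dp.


h = 319 / (88.8*896*0.045) = 0.089096 mm


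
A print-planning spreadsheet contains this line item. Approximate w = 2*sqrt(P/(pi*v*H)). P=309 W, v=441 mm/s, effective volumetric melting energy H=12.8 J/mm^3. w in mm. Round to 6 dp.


w = 2*sqrt(309/(pi*441*12.8)) = 0.264004 mm


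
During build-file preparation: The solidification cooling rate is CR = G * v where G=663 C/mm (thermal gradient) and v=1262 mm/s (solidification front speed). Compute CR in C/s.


CR = 663 * 1262 = 836706 C/s


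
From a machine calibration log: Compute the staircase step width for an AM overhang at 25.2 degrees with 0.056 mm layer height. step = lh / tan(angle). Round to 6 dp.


step = 0.056 / tan(25.2) = 0.119006 mm


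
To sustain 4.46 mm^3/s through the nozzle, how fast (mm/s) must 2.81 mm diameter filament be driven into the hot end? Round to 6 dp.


A = pi*(2.81/2)^2 = 6.201582
v = 4.46 / 6.201582 = 0.719171 mm/s


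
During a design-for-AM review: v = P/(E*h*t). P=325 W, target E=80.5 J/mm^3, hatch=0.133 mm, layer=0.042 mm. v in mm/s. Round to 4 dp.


v = 325 / (80.5*0.133*0.042) = 722.7474 mm/s


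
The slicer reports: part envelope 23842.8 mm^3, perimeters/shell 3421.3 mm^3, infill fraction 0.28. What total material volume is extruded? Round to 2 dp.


V_infill = (23842.8 - 3421.3) * 0.28 = 5718.02
V_total = 3421.3 + 5718.02 = 9139.32 mm^3


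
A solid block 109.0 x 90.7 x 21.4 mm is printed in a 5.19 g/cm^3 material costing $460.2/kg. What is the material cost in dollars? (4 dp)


V = 109.0 * 90.7 * 21.4 = 211566.82 mm^3 = 211.56682 cm^3
Mass = 211.56682 * 5.19 / 1000 = 1.0980318 kg
Cost = 1.0980318 * 460.2 = 505.3142 $


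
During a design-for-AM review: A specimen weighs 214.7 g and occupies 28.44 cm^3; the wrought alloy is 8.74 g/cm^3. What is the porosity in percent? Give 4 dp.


rho_part = 214.7 / 28.44 = 7.54922644 g/cm^3
Porosity = (1 - 7.54922644/8.74)*100 = 13.6244 %


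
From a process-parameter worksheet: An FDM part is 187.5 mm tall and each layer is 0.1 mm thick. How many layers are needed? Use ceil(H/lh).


Layers = ceil(187.5/0.1) = 1875


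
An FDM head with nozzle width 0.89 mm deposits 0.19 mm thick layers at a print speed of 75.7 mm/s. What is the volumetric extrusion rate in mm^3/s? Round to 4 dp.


Rate = 0.89 * 0.19 * 75.7 = 12.8009 mm^3/s


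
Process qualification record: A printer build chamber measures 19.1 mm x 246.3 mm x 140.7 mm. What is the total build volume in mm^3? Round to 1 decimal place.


V = 19.1 * 246.3 * 140.7 = 661899.2 mm^3


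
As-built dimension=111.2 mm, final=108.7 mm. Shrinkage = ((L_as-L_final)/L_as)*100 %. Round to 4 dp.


Shrinkage = ((111.2-108.7)/111.2)*100 = 2.2482 %


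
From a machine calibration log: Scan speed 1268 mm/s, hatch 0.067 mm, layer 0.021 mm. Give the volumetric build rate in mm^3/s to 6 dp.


Rate = 1268 * 0.067 * 0.021 = 1.784076 mm^3/s


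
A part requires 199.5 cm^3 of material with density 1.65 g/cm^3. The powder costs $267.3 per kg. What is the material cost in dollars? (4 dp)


Mass = 199.5*1.65/1000 = 0.329175 kg
Cost = 0.329175 * 267.3 = 87.9885 $


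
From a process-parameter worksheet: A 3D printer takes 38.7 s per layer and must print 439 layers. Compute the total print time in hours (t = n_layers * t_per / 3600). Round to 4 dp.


t = 439 * 38.7 / 3600 = 4.7193 hrs


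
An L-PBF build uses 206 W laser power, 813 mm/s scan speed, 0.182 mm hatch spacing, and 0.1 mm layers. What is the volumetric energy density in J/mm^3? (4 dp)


E = 206 / (813*0.182*0.1) = 13.9221 J/mm^3


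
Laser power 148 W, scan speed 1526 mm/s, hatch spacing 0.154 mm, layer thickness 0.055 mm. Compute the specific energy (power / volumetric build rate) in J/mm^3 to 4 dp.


Build rate = 1526 * 0.154 * 0.055 = 12.92522 mm^3/s
SE = 148 / 12.92522 = 11.4505 J/mm^3


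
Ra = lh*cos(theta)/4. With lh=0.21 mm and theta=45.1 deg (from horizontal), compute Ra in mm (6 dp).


Ra = 0.21 * cos(45.1) / 4 = 0.037058 mm


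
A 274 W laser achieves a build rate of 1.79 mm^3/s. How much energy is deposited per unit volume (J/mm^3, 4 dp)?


SE = 274 / 1.79 = 153.0726 J/mm^3


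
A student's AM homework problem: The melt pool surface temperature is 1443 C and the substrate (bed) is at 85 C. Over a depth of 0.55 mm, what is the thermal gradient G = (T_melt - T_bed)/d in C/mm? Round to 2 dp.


G = (1443-85)/0.55 = 2469.09 C/mm


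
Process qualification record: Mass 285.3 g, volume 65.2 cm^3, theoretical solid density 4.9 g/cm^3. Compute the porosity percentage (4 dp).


rho_part = 285.3 / 65.2 = 4.37576687 g/cm^3
Porosity = (1 - 4.37576687/4.9)*100 = 10.6986 %


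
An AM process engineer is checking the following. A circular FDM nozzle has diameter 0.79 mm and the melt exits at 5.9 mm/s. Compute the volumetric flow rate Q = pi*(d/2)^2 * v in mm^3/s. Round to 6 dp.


A = pi*(0.79/2)^2 = 0.49016699 mm^2
Q = 0.49016699 * 5.9 = 2.891985 mm^3/s


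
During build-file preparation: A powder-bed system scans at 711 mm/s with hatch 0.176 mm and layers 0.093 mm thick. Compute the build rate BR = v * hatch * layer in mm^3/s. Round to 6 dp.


Rate = 711 * 0.176 * 0.093 = 11.637648 mm^3/s


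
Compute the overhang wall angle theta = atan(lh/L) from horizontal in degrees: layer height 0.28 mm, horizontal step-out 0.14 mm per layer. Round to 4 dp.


angle = atan(0.28/0.14) = 63.4349 degrees


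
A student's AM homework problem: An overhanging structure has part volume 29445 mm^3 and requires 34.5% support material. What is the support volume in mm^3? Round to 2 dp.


V_support = 29445 * 0.345 = 10158.53 mm^3


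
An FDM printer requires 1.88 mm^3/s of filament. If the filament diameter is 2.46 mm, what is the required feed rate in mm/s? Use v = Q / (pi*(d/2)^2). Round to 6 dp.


A = pi*(2.46/2)^2 = 4.752916
v = 1.88 / 4.752916 = 0.395547 mm/s


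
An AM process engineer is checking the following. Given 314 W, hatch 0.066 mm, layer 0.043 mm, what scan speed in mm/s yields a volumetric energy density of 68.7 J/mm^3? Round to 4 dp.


v = 314 / (68.7*0.066*0.043) = 1610.4992 mm/s


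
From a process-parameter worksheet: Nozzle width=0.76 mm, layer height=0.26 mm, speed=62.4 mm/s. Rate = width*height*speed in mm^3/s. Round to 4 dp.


Rate = 0.76 * 0.26 * 62.4 = 12.3302 mm^3/s


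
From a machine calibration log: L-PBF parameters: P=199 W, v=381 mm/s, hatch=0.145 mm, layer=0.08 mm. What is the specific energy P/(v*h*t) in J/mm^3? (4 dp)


Build rate = 381 * 0.145 * 0.08 = 4.4196 mm^3/s
SE = 199 / 4.4196 = 45.0267 J/mm^3


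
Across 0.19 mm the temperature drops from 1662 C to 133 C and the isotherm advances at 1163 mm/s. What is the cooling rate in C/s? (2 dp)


G = (1662-133)/0.19 = 8047.36842105 C/mm
CR = 8047.36842105 * 1163 = 9359089.47 C/s


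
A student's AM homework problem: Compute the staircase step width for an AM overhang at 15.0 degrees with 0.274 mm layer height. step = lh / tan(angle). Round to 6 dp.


step = 0.274 / tan(15.0) = 1.022582 mm


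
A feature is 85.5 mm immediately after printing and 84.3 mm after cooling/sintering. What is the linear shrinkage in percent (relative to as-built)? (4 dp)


Shrinkage = ((85.5-84.3)/85.5)*100 = 1.4035 %


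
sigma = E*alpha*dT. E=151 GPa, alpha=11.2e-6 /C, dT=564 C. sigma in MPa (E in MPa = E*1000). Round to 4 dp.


sigma = 151*1000 * 11.2e-6 * 564 = 953.8368 MPa


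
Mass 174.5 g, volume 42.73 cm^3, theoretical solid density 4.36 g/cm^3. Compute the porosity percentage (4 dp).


rho_part = 174.5 / 42.73 = 4.08378189 g/cm^3
Porosity = (1 - 4.08378189/4.36)*100 = 6.3353 %


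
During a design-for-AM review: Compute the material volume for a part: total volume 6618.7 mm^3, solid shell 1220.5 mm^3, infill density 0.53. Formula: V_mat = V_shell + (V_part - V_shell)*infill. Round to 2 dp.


V_infill = (6618.7 - 1220.5) * 0.53 = 2861.05
V_total = 1220.5 + 2861.05 = 4081.55 mm^3


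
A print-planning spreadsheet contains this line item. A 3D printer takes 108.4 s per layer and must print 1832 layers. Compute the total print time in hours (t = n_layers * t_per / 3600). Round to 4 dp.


t = 1832 * 108.4 / 3600 = 55.1636 hrs


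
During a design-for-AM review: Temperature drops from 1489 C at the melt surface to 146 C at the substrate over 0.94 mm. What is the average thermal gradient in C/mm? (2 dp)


G = (1489-146)/0.94 = 1428.72 C/mm


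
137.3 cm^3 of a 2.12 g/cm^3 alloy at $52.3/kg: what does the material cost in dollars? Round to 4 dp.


Mass = 137.3*2.12/1000 = 0.291076 kg
Cost = 0.291076 * 52.3 = 15.2233 $


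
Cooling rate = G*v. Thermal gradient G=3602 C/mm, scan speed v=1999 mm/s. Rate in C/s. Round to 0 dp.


CR = 3602 * 1999 = 7200398 C/s


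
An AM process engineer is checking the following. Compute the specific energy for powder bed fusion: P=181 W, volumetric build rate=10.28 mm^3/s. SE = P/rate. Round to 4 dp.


SE = 181 / 10.28 = 17.607 J/mm^3


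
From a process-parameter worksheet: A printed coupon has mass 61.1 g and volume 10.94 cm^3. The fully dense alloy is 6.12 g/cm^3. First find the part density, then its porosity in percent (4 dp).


rho_part = 61.1 / 10.94 = 5.58500914 g/cm^3
Porosity = (1 - 5.58500914/6.12)*100 = 8.7417 %


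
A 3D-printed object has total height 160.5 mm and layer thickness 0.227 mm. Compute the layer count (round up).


Layers = ceil(160.5/0.227) = 708


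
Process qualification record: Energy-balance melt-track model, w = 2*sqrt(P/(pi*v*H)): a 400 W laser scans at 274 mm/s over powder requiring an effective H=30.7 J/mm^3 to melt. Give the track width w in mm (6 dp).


w = 2*sqrt(400/(pi*274*30.7)) = 0.24606 mm


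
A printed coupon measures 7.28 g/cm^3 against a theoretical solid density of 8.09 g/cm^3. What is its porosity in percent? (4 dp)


Porosity = (1-7.28/8.09)*100 = 10.0124 %


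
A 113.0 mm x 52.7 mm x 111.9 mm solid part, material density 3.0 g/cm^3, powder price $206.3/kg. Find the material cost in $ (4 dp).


V = 113.0 * 52.7 * 111.9 = 666375.69 mm^3 = 666.37569 cm^3
Mass = 666.37569 * 3.0 / 1000 = 1.99912707 kg
Cost = 1.99912707 * 206.3 = 412.4199 $


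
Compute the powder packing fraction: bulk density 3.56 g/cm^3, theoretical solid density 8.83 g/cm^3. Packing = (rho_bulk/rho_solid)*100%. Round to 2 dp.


Packing = (3.56/8.83)*100 = 40.32 %


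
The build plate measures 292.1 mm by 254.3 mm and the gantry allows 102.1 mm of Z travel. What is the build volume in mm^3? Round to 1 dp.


V = 292.1 * 254.3 * 102.1 = 7584093.2 mm^3


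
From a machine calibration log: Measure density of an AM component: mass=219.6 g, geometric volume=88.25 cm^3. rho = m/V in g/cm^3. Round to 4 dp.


rho = 219.6 / 88.25 = 2.4884 g/cm^3


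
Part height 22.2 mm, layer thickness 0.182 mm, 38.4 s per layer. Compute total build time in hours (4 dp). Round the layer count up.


Layers = ceil(22.2/0.182) = 122
t = 122 * 38.4 / 3600 = 1.3013 hrs


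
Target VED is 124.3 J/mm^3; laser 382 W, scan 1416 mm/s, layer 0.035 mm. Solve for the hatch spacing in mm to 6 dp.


h = 382 / (124.3*1416*0.035) = 0.06201 mm


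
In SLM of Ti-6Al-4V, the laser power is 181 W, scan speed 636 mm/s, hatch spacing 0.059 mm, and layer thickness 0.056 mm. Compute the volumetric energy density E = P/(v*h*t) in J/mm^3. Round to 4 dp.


E = 181 / (636*0.059*0.056) = 86.1353 J/mm^3


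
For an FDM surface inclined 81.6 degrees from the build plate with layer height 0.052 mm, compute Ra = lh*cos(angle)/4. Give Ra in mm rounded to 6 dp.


Ra = 0.052 * cos(81.6) / 4 = 0.001899 mm


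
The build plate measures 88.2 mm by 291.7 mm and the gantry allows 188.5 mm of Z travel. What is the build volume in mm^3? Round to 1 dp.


V = 88.2 * 291.7 * 188.5 = 4849716.7 mm^3


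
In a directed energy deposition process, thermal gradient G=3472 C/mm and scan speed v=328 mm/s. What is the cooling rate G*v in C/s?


CR = 3472 * 328 = 1138816 C/s


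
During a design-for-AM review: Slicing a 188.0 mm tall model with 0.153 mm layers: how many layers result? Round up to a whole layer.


Layers = ceil(188.0/0.153) = 1229


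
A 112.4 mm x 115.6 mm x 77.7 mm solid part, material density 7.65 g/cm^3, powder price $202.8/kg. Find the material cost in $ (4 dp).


V = 112.4 * 115.6 * 77.7 = 1009590.288 mm^3 = 1009.590288 cm^3
Mass = 1009.590288 * 7.65 / 1000 = 7.7233657 kg
Cost = 7.7233657 * 202.8 = 1566.2986 $


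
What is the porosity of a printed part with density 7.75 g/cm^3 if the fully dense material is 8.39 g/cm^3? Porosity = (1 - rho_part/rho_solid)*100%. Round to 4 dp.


Porosity = (1-7.75/8.39)*100 = 7.6281 %


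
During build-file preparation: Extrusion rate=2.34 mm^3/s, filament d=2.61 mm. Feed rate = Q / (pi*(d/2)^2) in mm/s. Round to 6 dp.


A = pi*(2.61/2)^2 = 5.350211
v = 2.34 / 5.350211 = 0.437366 mm/s


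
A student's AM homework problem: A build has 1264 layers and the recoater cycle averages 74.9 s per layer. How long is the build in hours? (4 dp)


t = 1264 * 74.9 / 3600 = 26.2982 hrs


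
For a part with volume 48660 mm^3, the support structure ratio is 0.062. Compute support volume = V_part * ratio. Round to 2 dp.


V_support = 48660 * 0.062 = 3016.92 mm^3


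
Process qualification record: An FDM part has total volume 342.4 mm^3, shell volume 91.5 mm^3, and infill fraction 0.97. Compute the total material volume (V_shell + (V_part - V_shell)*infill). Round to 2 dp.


V_infill = (342.4 - 91.5) * 0.97 = 243.37
V_total = 91.5 + 243.37 = 334.87 mm^3


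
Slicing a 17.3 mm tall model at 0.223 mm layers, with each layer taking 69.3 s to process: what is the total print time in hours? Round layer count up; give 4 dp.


Layers = ceil(17.3/0.223) = 78
t = 78 * 69.3 / 3600 = 1.5015 hrs


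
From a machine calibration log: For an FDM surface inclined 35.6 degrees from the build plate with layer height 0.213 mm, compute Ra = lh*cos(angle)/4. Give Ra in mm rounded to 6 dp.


Ra = 0.213 * cos(35.6) / 4 = 0.043298 mm


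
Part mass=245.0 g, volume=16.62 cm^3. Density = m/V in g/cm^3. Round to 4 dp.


rho = 245.0 / 16.62 = 14.7413 g/cm^3


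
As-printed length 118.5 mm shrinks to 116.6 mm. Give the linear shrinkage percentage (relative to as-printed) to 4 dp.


Shrinkage = ((118.5-116.6)/118.5)*100 = 1.6034 %


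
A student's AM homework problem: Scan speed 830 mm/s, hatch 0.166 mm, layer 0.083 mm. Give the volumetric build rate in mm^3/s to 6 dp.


Rate = 830 * 0.166 * 0.083 = 11.43574 mm^3/s


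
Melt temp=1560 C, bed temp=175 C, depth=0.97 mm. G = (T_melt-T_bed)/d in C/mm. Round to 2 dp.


G = (1560-175)/0.97 = 1427.84 C/mm


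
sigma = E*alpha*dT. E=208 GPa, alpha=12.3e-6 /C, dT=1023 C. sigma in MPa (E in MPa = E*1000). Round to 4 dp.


sigma = 208*1000 * 12.3e-6 * 1023 = 2617.2432 MPa


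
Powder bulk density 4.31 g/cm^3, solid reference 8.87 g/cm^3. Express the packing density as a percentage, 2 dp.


Packing = (4.31/8.87)*100 = 48.59 %


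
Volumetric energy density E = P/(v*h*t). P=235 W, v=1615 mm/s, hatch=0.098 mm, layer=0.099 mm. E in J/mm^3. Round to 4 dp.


E = 235 / (1615*0.098*0.099) = 14.998 J/mm^3


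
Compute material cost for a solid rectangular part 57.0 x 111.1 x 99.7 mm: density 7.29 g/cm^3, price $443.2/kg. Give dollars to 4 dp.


V = 57.0 * 111.1 * 99.7 = 631370.19 mm^3 = 631.37019 cm^3
Mass = 631.37019 * 7.29 / 1000 = 4.60268869 kg
Cost = 4.60268869 * 443.2 = 2039.9116 $


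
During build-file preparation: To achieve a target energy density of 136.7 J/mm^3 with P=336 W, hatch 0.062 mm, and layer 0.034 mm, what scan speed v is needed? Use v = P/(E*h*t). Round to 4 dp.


v = 336 / (136.7*0.062*0.034) = 1166.0043 mm/s


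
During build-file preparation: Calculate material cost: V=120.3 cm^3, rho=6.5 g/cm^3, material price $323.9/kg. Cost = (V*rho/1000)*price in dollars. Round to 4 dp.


Mass = 120.3*6.5/1000 = 0.78195 kg
Cost = 0.78195 * 323.9 = 253.2736 $


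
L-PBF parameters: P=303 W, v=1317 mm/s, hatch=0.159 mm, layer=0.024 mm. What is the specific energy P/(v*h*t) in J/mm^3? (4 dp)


Build rate = 1317 * 0.159 * 0.024 = 5.025672 mm^3/s
SE = 303 / 5.025672 = 60.2904 J/mm^3


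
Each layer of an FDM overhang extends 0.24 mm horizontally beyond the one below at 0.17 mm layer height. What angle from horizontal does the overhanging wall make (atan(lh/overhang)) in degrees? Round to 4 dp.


angle = atan(0.17/0.24) = 35.3112 degrees


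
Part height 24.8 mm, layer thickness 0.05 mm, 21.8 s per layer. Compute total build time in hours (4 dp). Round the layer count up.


Layers = ceil(24.8/0.05) = 496
t = 496 * 21.8 / 3600 = 3.0036 hrs


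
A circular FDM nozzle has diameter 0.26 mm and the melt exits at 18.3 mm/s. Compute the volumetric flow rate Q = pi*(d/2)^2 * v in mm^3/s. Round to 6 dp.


A = pi*(0.26/2)^2 = 0.05309292 mm^2
Q = 0.05309292 * 18.3 = 0.9716 mm^3/s


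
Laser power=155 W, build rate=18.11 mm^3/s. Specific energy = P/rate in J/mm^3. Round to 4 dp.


SE = 155 / 18.11 = 8.5588 J/mm^3


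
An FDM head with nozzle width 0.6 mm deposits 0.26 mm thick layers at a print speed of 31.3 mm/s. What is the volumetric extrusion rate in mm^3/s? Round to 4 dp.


Rate = 0.6 * 0.26 * 31.3 = 4.8828 mm^3/s


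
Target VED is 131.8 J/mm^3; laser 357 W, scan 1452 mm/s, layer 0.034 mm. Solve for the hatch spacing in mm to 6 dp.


h = 357 / (131.8*1452*0.034) = 0.054867 mm


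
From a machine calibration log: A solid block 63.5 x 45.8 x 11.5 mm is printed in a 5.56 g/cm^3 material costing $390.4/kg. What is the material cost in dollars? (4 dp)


V = 63.5 * 45.8 * 11.5 = 33445.45 mm^3 = 33.44545 cm^3
Mass = 33.44545 * 5.56 / 1000 = 0.1859567 kg
Cost = 0.1859567 * 390.4 = 72.5975 $


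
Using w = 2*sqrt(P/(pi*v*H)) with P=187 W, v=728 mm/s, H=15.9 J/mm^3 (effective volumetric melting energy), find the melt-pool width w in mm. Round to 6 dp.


w = 2*sqrt(187/(pi*728*15.9)) = 0.143421 mm


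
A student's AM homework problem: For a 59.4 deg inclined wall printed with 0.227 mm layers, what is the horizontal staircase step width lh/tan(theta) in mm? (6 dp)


step = 0.227 / tan(59.4) = 0.134247 mm


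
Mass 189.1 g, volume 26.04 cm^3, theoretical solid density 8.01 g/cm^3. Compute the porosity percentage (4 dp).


rho_part = 189.1 / 26.04 = 7.26190476 g/cm^3
Porosity = (1 - 7.26190476/8.01)*100 = 9.3395 %


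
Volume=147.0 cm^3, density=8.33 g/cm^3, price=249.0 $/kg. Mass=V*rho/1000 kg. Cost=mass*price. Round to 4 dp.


Mass = 147.0*8.33/1000 = 1.22451 kg
Cost = 1.22451 * 249.0 = 304.903 $


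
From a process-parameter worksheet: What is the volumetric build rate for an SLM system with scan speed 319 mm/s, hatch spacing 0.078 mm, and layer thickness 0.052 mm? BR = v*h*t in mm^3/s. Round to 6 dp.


Rate = 319 * 0.078 * 0.052 = 1.293864 mm^3/s


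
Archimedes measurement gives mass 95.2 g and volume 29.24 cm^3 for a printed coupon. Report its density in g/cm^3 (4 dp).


rho = 95.2 / 29.24 = 3.2558 g/cm^3


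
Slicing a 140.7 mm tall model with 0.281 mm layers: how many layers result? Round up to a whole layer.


Layers = ceil(140.7/0.281) = 501


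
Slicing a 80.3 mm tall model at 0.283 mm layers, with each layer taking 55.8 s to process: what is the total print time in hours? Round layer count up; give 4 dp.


Layers = ceil(80.3/0.283) = 284
t = 284 * 55.8 / 3600 = 4.402 hrs


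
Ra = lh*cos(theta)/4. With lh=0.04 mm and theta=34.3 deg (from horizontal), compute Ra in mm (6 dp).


Ra = 0.04 * cos(34.3) / 4 = 0.008261 mm


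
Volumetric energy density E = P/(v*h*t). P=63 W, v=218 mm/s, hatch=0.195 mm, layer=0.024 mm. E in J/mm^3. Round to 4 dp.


E = 63 / (218*0.195*0.024) = 61.7502 J/mm^3


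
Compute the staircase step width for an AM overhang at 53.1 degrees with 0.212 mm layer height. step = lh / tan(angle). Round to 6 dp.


step = 0.212 / tan(53.1) = 0.159174 mm


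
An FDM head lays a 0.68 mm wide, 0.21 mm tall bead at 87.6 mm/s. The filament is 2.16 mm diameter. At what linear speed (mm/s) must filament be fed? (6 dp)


Q = 0.68 * 0.21 * 87.6 = 12.50928 mm^3/s
A_fil = pi*(2.16/2)^2 = 3.66435367 mm^2
v_feed = 12.50928 / 3.66435367 = 3.413775 mm/s


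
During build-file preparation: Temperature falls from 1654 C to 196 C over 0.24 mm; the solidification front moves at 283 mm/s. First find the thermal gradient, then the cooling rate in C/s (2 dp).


G = (1654-196)/0.24 = 6075.0 C/mm
CR = 6075.0 * 283 = 1719225.0 C/s


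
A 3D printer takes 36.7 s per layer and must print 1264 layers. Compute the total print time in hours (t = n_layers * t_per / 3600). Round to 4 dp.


t = 1264 * 36.7 / 3600 = 12.8858 hrs


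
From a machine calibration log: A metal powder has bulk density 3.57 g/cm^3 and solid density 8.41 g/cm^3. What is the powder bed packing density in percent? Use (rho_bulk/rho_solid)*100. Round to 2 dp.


Packing = (3.57/8.41)*100 = 42.45 %


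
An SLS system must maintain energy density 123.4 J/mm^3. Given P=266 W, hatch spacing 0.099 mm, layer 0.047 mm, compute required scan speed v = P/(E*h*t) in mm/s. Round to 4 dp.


v = 266 / (123.4*0.099*0.047) = 463.2692 mm/s


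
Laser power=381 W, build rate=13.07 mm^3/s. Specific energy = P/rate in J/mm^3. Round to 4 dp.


SE = 381 / 13.07 = 29.1507 J/mm^3


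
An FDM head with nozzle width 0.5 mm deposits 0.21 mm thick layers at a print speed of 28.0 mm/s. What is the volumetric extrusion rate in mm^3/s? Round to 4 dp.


Rate = 0.5 * 0.21 * 28.0 = 2.94 mm^3/s


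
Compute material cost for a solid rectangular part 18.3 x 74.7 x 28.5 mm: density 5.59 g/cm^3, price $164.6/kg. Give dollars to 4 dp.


V = 18.3 * 74.7 * 28.5 = 38959.785 mm^3 = 38.959785 cm^3
Mass = 38.959785 * 5.59 / 1000 = 0.2177852 kg
Cost = 0.2177852 * 164.6 = 35.8474 $


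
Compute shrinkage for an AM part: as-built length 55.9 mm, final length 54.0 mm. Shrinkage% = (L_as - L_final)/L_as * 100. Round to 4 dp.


Shrinkage = ((55.9-54.0)/55.9)*100 = 3.3989 %


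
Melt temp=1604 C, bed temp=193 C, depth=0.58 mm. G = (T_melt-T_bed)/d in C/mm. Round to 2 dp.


G = (1604-193)/0.58 = 2432.76 C/mm


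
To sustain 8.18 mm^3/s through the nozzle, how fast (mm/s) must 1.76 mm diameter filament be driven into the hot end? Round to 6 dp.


A = pi*(1.76/2)^2 = 2.432849
v = 8.18 / 2.432849 = 3.362313 mm/s


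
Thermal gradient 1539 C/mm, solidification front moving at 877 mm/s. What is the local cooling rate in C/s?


CR = 1539 * 877 = 1349703 C/s


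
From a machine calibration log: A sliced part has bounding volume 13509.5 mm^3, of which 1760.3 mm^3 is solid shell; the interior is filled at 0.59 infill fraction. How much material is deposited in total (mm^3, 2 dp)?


V_infill = (13509.5 - 1760.3) * 0.59 = 6932.03
V_total = 1760.3 + 6932.03 = 8692.33 mm^3


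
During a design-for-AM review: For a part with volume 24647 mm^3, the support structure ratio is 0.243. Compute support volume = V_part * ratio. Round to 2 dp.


V_support = 24647 * 0.243 = 5989.22 mm^3


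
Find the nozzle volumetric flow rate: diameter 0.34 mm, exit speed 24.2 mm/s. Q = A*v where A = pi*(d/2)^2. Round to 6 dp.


A = pi*(0.34/2)^2 = 0.09079203 mm^2
Q = 0.09079203 * 24.2 = 2.197167 mm^3/s


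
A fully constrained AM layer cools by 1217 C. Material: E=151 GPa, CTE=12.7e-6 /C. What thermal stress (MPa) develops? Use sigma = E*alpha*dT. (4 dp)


sigma = 151*1000 * 12.7e-6 * 1217 = 2333.8409 MPa


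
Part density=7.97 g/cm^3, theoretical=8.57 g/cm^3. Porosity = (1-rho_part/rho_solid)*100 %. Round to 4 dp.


Porosity = (1-7.97/8.57)*100 = 7.0012 %


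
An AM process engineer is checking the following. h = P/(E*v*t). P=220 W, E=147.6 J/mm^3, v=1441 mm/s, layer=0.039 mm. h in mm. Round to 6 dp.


h = 220 / (147.6*1441*0.039) = 0.026522 mm


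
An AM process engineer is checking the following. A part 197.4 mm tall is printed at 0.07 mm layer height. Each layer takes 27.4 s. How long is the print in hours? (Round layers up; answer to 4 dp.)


Layers = ceil(197.4/0.07) = 2820
t = 2820 * 27.4 / 3600 = 21.4633 hrs


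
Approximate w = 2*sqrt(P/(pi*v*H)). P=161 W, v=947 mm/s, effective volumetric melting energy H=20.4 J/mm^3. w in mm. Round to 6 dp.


w = 2*sqrt(161/(pi*947*20.4)) = 0.10301 mm


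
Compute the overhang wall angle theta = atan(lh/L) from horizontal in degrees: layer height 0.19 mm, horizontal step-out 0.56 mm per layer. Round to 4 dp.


angle = atan(0.19/0.56) = 18.7413 degrees


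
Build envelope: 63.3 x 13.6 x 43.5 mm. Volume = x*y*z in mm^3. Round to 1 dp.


V = 63.3 * 13.6 * 43.5 = 37448.3 mm^3


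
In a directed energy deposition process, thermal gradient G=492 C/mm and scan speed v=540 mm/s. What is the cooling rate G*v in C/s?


CR = 492 * 540 = 265680 C/s


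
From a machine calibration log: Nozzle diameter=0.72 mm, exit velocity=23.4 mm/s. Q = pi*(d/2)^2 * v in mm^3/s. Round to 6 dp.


A = pi*(0.72/2)^2 = 0.40715041 mm^2
Q = 0.40715041 * 23.4 = 9.52732 mm^3/s


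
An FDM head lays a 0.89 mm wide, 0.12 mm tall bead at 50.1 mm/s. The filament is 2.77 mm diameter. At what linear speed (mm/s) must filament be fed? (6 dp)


Q = 0.89 * 0.12 * 50.1 = 5.35068 mm^3/s
A_fil = pi*(2.77/2)^2 = 6.02628157 mm^2
v_feed = 5.35068 / 6.02628157 = 0.887891 mm/s


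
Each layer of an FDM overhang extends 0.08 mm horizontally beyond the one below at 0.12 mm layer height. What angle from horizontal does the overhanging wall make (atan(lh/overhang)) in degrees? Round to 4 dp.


angle = atan(0.12/0.08) = 56.3099 degrees


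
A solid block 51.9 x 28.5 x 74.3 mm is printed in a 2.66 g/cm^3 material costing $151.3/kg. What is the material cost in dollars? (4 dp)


V = 51.9 * 28.5 * 74.3 = 109900.845 mm^3 = 109.900845 cm^3
Mass = 109.900845 * 2.66 / 1000 = 0.29233625 kg
Cost = 0.29233625 * 151.3 = 44.2305 $


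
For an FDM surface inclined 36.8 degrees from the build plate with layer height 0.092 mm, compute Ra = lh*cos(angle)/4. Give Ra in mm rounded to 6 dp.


Ra = 0.092 * cos(36.8) / 4 = 0.018417 mm


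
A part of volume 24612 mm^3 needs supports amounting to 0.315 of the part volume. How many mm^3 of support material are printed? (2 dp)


V_support = 24612 * 0.315 = 7752.78 mm^3


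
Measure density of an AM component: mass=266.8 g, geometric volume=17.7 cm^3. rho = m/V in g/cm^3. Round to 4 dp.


rho = 266.8 / 17.7 = 15.0734 g/cm^3


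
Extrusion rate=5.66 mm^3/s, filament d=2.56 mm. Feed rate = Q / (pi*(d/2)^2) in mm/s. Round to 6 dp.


A = pi*(2.56/2)^2 = 5.147185
v = 5.66 / 5.147185 = 1.09963 mm/s


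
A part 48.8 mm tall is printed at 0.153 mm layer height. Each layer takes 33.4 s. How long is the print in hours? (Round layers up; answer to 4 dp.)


Layers = ceil(48.8/0.153) = 319
t = 319 * 33.4 / 3600 = 2.9596 hrs


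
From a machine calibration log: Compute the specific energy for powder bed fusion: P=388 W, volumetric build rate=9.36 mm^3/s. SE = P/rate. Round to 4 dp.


SE = 388 / 9.36 = 41.453 J/mm^3


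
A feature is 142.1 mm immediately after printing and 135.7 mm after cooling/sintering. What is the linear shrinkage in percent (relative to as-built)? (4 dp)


Shrinkage = ((142.1-135.7)/142.1)*100 = 4.5039 %


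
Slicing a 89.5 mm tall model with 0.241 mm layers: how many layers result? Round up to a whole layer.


Layers = ceil(89.5/0.241) = 372


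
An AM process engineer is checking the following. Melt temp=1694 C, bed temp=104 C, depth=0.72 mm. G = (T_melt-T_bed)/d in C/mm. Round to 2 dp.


G = (1694-104)/0.72 = 2208.33 C/mm


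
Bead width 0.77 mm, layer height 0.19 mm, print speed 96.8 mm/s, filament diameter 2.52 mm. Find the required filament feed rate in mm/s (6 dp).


Q = 0.77 * 0.19 * 96.8 = 14.16184 mm^3/s
A_fil = pi*(2.52/2)^2 = 4.9875925 mm^2
v_feed = 14.16184 / 4.9875925 = 2.839414 mm/s


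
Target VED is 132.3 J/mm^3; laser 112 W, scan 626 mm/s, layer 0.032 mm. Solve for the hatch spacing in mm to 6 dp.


h = 112 / (132.3*626*0.032) = 0.04226 mm


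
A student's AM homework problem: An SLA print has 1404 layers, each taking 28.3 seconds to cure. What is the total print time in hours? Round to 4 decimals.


t = 1404 * 28.3 / 3600 = 11.037 hrs


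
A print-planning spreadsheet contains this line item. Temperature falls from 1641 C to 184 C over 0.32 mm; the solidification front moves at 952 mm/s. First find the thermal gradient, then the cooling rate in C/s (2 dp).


G = (1641-184)/0.32 = 4553.125 C/mm
CR = 4553.125 * 952 = 4334575.0 C/s


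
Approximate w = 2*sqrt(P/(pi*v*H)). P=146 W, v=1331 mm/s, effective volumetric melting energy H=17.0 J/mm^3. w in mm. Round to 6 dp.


w = 2*sqrt(146/(pi*1331*17.0)) = 0.09064 mm


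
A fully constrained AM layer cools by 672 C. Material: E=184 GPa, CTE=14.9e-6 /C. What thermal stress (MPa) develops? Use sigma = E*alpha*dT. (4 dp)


sigma = 184*1000 * 14.9e-6 * 672 = 1842.3552 MPa


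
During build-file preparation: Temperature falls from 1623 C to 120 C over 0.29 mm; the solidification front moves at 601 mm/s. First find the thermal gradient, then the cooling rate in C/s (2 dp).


G = (1623-120)/0.29 = 5182.75862069 C/mm
CR = 5182.75862069 * 601 = 3114837.93 C/s


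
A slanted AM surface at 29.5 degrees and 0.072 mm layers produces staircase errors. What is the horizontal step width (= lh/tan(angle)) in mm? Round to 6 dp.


step = 0.072 / tan(29.5) = 0.12726 mm


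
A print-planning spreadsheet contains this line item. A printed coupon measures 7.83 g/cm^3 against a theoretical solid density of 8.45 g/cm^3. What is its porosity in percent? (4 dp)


Porosity = (1-7.83/8.45)*100 = 7.3373 %


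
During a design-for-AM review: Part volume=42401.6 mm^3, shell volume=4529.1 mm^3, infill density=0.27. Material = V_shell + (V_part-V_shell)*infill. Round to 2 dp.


V_infill = (42401.6 - 4529.1) * 0.27 = 10225.58
V_total = 4529.1 + 10225.58 = 14754.68 mm^3


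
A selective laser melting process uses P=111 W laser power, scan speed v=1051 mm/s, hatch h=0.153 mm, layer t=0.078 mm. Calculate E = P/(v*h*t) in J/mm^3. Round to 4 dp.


E = 111 / (1051*0.153*0.078) = 8.8498 J/mm^3


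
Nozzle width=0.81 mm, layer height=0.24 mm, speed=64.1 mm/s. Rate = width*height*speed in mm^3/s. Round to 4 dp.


Rate = 0.81 * 0.24 * 64.1 = 12.461 mm^3/s


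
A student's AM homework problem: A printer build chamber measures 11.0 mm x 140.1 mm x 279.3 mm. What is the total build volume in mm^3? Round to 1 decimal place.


V = 11.0 * 140.1 * 279.3 = 430429.2 mm^3


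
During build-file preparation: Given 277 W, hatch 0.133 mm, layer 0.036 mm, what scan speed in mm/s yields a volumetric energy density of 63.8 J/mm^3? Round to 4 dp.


v = 277 / (63.8*0.133*0.036) = 906.7863 mm/s


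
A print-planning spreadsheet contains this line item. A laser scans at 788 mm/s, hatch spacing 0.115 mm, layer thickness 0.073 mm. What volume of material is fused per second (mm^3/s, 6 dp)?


Rate = 788 * 0.115 * 0.073 = 6.61526 mm^3/s


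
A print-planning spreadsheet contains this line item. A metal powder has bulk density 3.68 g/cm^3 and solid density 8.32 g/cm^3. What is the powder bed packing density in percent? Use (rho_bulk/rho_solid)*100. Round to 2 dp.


Packing = (3.68/8.32)*100 = 44.23 %


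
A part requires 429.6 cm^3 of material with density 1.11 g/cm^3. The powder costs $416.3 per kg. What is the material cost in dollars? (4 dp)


Mass = 429.6*1.11/1000 = 0.476856 kg
Cost = 0.476856 * 416.3 = 198.5152 $


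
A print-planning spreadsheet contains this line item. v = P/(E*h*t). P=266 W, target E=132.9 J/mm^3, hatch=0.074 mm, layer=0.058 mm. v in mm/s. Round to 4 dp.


v = 266 / (132.9*0.074*0.058) = 466.3339 mm/s


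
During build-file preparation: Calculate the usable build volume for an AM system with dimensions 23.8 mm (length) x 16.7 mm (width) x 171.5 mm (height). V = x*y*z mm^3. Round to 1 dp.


V = 23.8 * 16.7 * 171.5 = 68164.4 mm^3


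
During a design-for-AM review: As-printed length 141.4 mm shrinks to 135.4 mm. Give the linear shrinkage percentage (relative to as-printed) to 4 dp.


Shrinkage = ((141.4-135.4)/141.4)*100 = 4.2433 %


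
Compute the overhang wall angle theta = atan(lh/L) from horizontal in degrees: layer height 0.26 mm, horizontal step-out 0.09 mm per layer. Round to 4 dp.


angle = atan(0.26/0.09) = 70.9065 degrees


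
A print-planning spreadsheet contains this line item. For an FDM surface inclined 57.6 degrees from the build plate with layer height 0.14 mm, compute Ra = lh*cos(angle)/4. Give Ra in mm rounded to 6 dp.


Ra = 0.14 * cos(57.6) / 4 = 0.018754 mm


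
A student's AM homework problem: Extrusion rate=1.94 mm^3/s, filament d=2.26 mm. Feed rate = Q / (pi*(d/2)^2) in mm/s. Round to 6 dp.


A = pi*(2.26/2)^2 = 4.0115
v = 1.94 / 4.0115 = 0.48361 mm/s


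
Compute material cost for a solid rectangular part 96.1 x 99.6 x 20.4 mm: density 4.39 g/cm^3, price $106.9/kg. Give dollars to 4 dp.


V = 96.1 * 99.6 * 20.4 = 195259.824 mm^3 = 195.259824 cm^3
Mass = 195.259824 * 4.39 / 1000 = 0.85719063 kg
Cost = 0.85719063 * 106.9 = 91.6337 $


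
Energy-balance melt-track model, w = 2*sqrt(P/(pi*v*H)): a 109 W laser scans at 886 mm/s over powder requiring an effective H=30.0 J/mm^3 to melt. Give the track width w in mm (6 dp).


w = 2*sqrt(109/(pi*886*30.0)) = 0.072259 mm


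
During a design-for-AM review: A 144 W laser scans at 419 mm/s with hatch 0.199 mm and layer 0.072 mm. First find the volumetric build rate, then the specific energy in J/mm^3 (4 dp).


Build rate = 419 * 0.199 * 0.072 = 6.003432 mm^3/s
SE = 144 / 6.003432 = 23.9863 J/mm^3


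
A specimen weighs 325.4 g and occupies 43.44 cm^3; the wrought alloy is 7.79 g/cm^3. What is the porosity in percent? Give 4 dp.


rho_part = 325.4 / 43.44 = 7.4907919 g/cm^3
Porosity = (1 - 7.4907919/7.79)*100 = 3.8409 %


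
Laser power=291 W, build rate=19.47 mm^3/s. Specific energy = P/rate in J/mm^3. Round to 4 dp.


SE = 291 / 19.47 = 14.9461 J/mm^3


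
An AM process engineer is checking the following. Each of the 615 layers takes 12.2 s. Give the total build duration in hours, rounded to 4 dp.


t = 615 * 12.2 / 3600 = 2.0842 hrs


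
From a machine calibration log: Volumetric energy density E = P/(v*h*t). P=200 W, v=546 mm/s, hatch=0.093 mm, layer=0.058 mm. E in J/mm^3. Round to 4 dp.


E = 200 / (546*0.093*0.058) = 67.9089 J/mm^3


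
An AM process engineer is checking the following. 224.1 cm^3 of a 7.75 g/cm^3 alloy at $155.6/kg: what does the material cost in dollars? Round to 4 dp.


Mass = 224.1*7.75/1000 = 1.736775 kg
Cost = 1.736775 * 155.6 = 270.2422 $


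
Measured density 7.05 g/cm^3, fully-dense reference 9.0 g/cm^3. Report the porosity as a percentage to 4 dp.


Porosity = (1-7.05/9.0)*100 = 21.6667 %


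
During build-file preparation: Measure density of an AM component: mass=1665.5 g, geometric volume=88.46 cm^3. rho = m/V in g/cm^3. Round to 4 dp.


rho = 1665.5 / 88.46 = 18.8277 g/cm^3


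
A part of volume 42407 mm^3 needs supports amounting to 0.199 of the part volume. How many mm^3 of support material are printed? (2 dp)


V_support = 42407 * 0.199 = 8438.99 mm^3


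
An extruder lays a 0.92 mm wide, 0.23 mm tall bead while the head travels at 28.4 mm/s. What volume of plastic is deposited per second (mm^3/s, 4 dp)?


Rate = 0.92 * 0.23 * 28.4 = 6.0094 mm^3/s


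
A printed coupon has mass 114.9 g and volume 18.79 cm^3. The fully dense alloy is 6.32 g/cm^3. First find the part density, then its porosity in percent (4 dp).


rho_part = 114.9 / 18.79 = 6.11495476 g/cm^3
Porosity = (1 - 6.11495476/6.32)*100 = 3.2444 %


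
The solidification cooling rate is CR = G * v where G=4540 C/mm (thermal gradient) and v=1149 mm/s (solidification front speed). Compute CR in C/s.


CR = 4540 * 1149 = 5216460 C/s


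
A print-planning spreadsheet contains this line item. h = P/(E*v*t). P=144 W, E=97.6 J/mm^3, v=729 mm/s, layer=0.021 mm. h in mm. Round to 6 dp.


h = 144 / (97.6*729*0.021) = 0.096375 mm
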